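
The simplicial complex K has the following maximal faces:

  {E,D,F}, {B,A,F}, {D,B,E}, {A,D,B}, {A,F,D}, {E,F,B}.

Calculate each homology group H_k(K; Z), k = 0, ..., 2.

K has 5 vertices, 9 edges, 6 triangles.
rank ∂_0 = 0, rank ∂_1 = 4 ⇒ b_0 = 5 − 0 − 4 = 1; all invariant factors of ∂_1 are 1 so no torsion. So H_0 ≅ Z.
rank ∂_1 = 4, rank ∂_2 = 5 ⇒ b_1 = 9 − 4 − 5 = 0; all invariant factors of ∂_2 are 1 so no torsion. So H_1 ≅ 0.
rank ∂_2 = 5, rank ∂_3 = 0 ⇒ b_2 = 6 − 5 − 0 = 1. So H_2 ≅ Z.

H_0 = Z,  H_1 = 0,  H_2 = Z.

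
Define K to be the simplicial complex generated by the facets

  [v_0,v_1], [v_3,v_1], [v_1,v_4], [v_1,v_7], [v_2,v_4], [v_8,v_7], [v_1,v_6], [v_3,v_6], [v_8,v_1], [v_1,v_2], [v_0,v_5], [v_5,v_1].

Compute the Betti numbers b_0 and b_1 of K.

We work with the vertex ordering v_0 < v_1 < v_2 < v_3 < v_4 < v_5 < v_6 < v_7 < v_8. The simplices of K, each written with vertices in increasing order, are:

  0-simplices (9): [v_0], [v_1], [v_2], [v_3], [v_4], [v_5], [v_6], [v_7], [v_8]
  1-simplices (12): [v_0,v_1], [v_0,v_5], [v_1,v_2], [v_1,v_3], [v_1,v_4], [v_1,v_5], [v_1,v_6], [v_1,v_7], [v_1,v_8], [v_2,v_4], [v_3,v_6], [v_7,v_8]

Hence C_0 ≅ Z^9, C_1 ≅ Z^12.

∂_1: C_1 → C_0 sends each edge [p,q] (with p < q) to q − p. For instance
  ∂[v_7,v_8] = [v_8] − [v_7].
As a 9×12 matrix over Z this has rank 8, with invariant factors (1,1,1,1,1,1,1,1).

From H_k ≅ ker(∂_k) / im(∂_{k+1}) we obtain:

  H_0: rank C_0 − rank ∂_1 = 9 − 8 = 1, and the invariant factors of ∂_1 are all 1, so H_0 ≅ Z.
  H_1: rank ker ∂_1 − rank ∂_2 = (12 − 8) − 0 = 4, and there is no ∂_2, so H_1 ≅ Z^4.

As a check, the Euler characteristic is 9 − 12 = -3, which agrees with 1 − 4 = -3.
(K is a triangulation of a wedge of 4 circles.)

Hence the Betti numbers are b_0 = 1, b_1 = 4.

b_0 = 1, b_1 = 4.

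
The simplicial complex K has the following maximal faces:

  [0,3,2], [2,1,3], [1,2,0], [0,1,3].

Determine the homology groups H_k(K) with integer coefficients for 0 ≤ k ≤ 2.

H_0 = Z,  H_1 = 0,  H_2 = Z.

Fix the vertex order 0 < 1 < 2 < 3 and write every simplex with vertices in increasing order. Then dim K = 2 and the simplices of K are:

  0-simplices (4): [0], [1], [2], [3]
  1-simplices (6): [0,1], [0,2], [0,3], [1,2], [1,3], [2,3]
  2-simplices (4): [0,1,2], [0,1,3], [0,2,3], [1,2,3]

Hence C_0 ≅ Z^4, C_1 ≅ Z^6, C_2 ≅ Z^4.

The boundary map ∂_1: C_1 → C_0 is given by ∂[p,q] = [q] − [p]. For instance
  ∂[0,3] = [3] − [0].
The 4×6 boundary matrix has rank 3 and Smith normal form diag(1,1,1).

The boundary map ∂_2: C_2 → C_1 acts by ∂[p,q,r] = [q,r] − [p,r] + [p,q]. For instance
  ∂[1,2,3] = [2,3] − [1,3] + [1,2],
  ∂[0,2,3] = [2,3] − [0,3] + [0,2].
The 6×4 boundary matrix has rank 3 and Smith normal form diag(1,1,1).

From H_k ≅ ker(∂_k) / im(∂_{k+1}) we obtain:

  H_0: rank C_0 − rank ∂_1 = 4 − 3 = 1, and the invariant factors of ∂_1 are all 1, so H_0 = Z.
  H_1: rank ker ∂_1 − rank ∂_2 = (6 − 3) − 3 = 0, and the invariant factors of ∂_2 are all 1, so H_1 = 0.
  H_2: rank ker ∂_2 − rank ∂_3 = (4 − 3) − 0 = 1, and there is no ∂_3, so H_2 = Z.

(K is a triangulation of the 2-sphere S^2.)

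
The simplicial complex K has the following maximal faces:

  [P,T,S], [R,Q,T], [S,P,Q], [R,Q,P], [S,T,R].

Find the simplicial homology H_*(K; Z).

Order the vertices as P < Q < R < S < T. Listing each simplex with vertices in this order, K has dimension 2 with simplices:

  0-simplices (5): P, Q, R, S, T
  1-simplices (10): PQ, PR, PS, PT, QR, QS, QT, RS, RT, ST
  2-simplices (5): PQR, PQS, PST, QRT, RST

so the chain groups are C_0 ≅ Z^5, C_1 ≅ Z^10, C_2 ≅ Z^5.

The boundary map ∂_1: C_1 → C_0 is given by ∂[p,q] = [q] − [p]. For instance
  ∂QS = S − Q.
The resulting 5×10 matrix has rank 4, and its Smith normal form has invariant factors (1,1,1,1).

Boundary ∂_2: C_2 → C_1 acts by ∂[p,q,r] = [q,r] − [p,r] + [p,q]. For instance
  ∂PST = ST − PT + PS,
  ∂PQR = QR − PR + PQ.
As a 10×5 matrix over Z this has rank 5, with invariant factors (1,1,1,1,1).

Computing H_k = (kernel of ∂_k) / (image of ∂_{k+1}):

  H_0: rank C_0 − rank ∂_1 = 5 − 4 = 1, and the invariant factors of ∂_1 are all 1, so H_0 = Z.
  H_1: rank ker ∂_1 − rank ∂_2 = (10 − 4) − 5 = 1, and the invariant factors of ∂_2 are all 1, so H_1 = Z.
  H_2: rank ker ∂_2 − rank ∂_3 = (5 − 5) − 0 = 0, and there is no ∂_3, so H_2 = 0.

H_0 ≅ Z,  H_1 ≅ Z,  H_2 = 0.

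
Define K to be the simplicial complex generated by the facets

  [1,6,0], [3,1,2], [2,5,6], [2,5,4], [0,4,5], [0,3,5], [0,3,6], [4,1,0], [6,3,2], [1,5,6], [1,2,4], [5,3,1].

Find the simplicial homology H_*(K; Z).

We work with the vertex ordering 0 < 1 < 2 < 3 < 4 < 5 < 6. The simplices of K, each written with vertices in increasing order, are:

  0-simplices (7): [0], [1], [2], [3], [4], [5], [6]
  1-simplices (18): [0,1], [0,3], [0,4], [0,5], [0,6], [1,2], [1,3], [1,4], [1,5], [1,6], [2,3], [2,4], [2,5], [2,6], [3,5], [3,6], [4,5], [5,6]
  2-simplices (12): [0,1,4], [0,1,6], [0,3,5], [0,3,6], [0,4,5], [1,2,3], [1,2,4], [1,3,5], [1,5,6], [2,3,6], [2,4,5], [2,5,6]

so the chain groups are C_0 ≅ Z^7, C_1 ≅ Z^18, C_2 ≅ Z^12.

Boundary ∂_1: C_1 → C_0 is given by ∂[p,q] = [q] − [p].
The resulting 7×18 matrix has rank 6, and its Smith normal form has invariant factors (1,1,1,1,1,1).

The boundary map ∂_2: C_2 → C_1 acts by ∂[p,q,r] = [q,r] − [p,r] + [p,q]. For instance
  ∂[0,4,5] = [4,5] − [0,5] + [0,4],
  ∂[2,5,6] = [5,6] − [2,6] + [2,5].
This gives a 18×12 integer matrix of rank 12; reducing to Smith normal form yields diagonal entries (1,1,1,1,1,1,1,1,1,1,1,2).

Computing H_k = (kernel of ∂_k) / (image of ∂_{k+1}):

  H_0: rank C_0 − rank ∂_1 = 7 − 6 = 1, and the invariant factors of ∂_1 are all 1, so H_0 ≅ Z.
  H_1: rank ker ∂_1 − rank ∂_2 = (18 − 6) − 12 = 0, and ∂_2 has invariant factor 2 > 1, so H_1 ≅ Z/2Z.
  H_2: rank ker ∂_2 − rank ∂_3 = (12 − 12) − 0 = 0, and there is no ∂_3, so H_2 ≅ 0.

(K is a triangulation of the real projective plane RP^2.)

H_0 ≅ Z,  H_1 ≅ Z/2Z,  H_2 = 0.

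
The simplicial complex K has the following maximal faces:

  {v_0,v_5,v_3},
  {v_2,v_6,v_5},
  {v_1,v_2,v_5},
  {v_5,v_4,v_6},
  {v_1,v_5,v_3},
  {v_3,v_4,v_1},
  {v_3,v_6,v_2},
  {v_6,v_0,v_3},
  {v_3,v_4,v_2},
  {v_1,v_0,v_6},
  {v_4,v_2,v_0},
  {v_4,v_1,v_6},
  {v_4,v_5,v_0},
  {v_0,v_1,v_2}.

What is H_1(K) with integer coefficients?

Order the vertices as v_0 < v_1 < v_2 < v_3 < v_4 < v_5 < v_6. Listing each simplex with vertices in this order, K has dimension 2 with simplices:

  0-simplices (7): [v_0], [v_1], [v_2], [v_3], [v_4], [v_5], [v_6]
  1-simplices (21): (21 of them)
  2-simplices (14): (14 of them)

Hence C_0 ≅ Z^7, C_1 ≅ Z^21, C_2 ≅ Z^14.

∂_1: C_1 → C_0 sends each edge [p,q] (with p < q) to q − p.
The 7×21 boundary matrix has rank 6 and Smith normal form diag(1,1,1,1,1,1).

The boundary map ∂_2: C_2 → C_1 acts by ∂[p,q,r] = [q,r] − [p,r] + [p,q]. For instance
  ∂[v_2,v_5,v_6] = [v_5,v_6] − [v_2,v_6] + [v_2,v_5],
  ∂[v_0,v_2,v_4] = [v_2,v_4] − [v_0,v_4] + [v_0,v_2].
This gives a 21×14 integer matrix of rank 13; reducing to Smith normal form yields diagonal entries (1,1,1,1,1,1,1,1,1,1,1,1,1).

From H_k ≅ ker(∂_k) / im(∂_{k+1}) we obtain:

  H_1: rank ker ∂_1 − rank ∂_2 = (21 − 6) − 13 = 2, and the invariant factors of ∂_2 are all 1, so H_1 ≅ Z^2.

H_1 = Z^2.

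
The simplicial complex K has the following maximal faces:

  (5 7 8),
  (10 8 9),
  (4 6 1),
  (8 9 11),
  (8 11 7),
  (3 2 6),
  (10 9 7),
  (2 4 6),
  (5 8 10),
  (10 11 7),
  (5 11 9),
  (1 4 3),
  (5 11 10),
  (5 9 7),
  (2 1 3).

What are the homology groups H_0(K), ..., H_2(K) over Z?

K has 11 vertices, 25 edges, 15 triangles.
rank ∂_0 = 0, rank ∂_1 = 9 ⇒ b_0 = 11 − 0 − 9 = 2; all invariant factors of ∂_1 are 1 so no torsion. So H_0 = Z^2.
rank ∂_1 = 9, rank ∂_2 = 15 ⇒ b_1 = 25 − 9 − 15 = 1; ∂_2 has invariant factor(s) [2] giving torsion. So H_1 = Z × Z/2.
rank ∂_2 = 15, rank ∂_3 = 0 ⇒ b_2 = 15 − 15 − 0 = 0. So H_2 = 0.

H_0 = Z^2,  H_1 = Z × Z/2,  H_2 = 0.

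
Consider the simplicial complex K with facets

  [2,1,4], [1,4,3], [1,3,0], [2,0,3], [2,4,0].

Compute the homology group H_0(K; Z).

H_0 = Z.

Take the total order 0 < 1 < 2 < 3 < 4 on the vertex set. Then K (dimension 2) consists of the simplices:

  0-simplices (5): [0], [1], [2], [3], [4]
  1-simplices (10): [0,1], [0,2], [0,3], [0,4], [1,2], [1,3], [1,4], [2,3], [2,4], [3,4]
  2-simplices (5): [0,1,3], [0,2,3], [0,2,4], [1,2,4], [1,3,4]

so the chain groups are C_0 ≅ Z^5, C_1 ≅ Z^10, C_2 ≅ Z^5.

The boundary map ∂_1: C_1 → C_0 sends each edge [p,q] (with p < q) to q − p. For instance
  ∂[0,1] = [1] − [0].
The 5×10 boundary matrix has rank 4 and Smith normal form diag(1,1,1,1).

Boundary ∂_2: C_2 → C_1 maps a triangle to the signed sum of its edges. For instance
  ∂[1,3,4] = [3,4] − [1,4] + [1,3],
  ∂[0,2,3] = [2,3] − [0,3] + [0,2].
As a 10×5 matrix over Z this has rank 5, with invariant factors (1,1,1,1,1).

Reading off H_k = ker ∂_k / im ∂_{k+1}:

  H_0: rank C_0 − rank ∂_1 = 5 − 4 = 1, and the invariant factors of ∂_1 are all 1, so H_0 = Z.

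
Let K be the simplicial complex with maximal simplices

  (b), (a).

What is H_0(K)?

H_0 ≅ Z^2.

Take the total order a < b on the vertex set. Then K (dimension 0) consists of the simplices:

  0-simplices (2): a, b

giving chain groups C_0 ≅ Z^2.

Computing H_k = (kernel of ∂_k) / (image of ∂_{k+1}):

  H_0: rank C_0 − rank ∂_1 = 2 − 0 = 2, and there is no ∂_1, so H_0 = Z^2.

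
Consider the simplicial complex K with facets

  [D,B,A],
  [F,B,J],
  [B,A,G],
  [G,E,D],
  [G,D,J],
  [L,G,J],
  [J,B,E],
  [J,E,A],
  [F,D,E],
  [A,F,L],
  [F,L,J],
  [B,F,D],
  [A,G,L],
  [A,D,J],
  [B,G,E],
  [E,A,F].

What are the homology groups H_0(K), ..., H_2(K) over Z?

H_0 = Z,  H_1 = Z^2,  H_2 = Z.

Take the total order A < B < D < E < F < G < J < L on the vertex set. Then K (dimension 2) consists of the simplices:

  0-simplices (8): A, B, D, E, F, G, J, L
  1-simplices (24): AB, AD, AE, AF, AG, AJ, AL, BD, BE, BF, BG, BJ, DE, DF, DG, DJ, EF, EG, EJ, FJ, FL, GJ, GL, JL
  2-simplices (16): ABD, ABG, ADJ, AEF, AEJ, AFL, AGL, BDF, BEG, BEJ, BFJ, DEF, DEG, DGJ, FJL, GJL

Hence C_0 ≅ Z^8, C_1 ≅ Z^24, C_2 ≅ Z^16.

The boundary map ∂_1: C_1 → C_0 is given by ∂[p,q] = [q] − [p]. For instance
  ∂BG = G − B.
The 8×24 boundary matrix has rank 7 and Smith normal form diag(1,1,1,1,1,1,1).

The boundary map ∂_2: C_2 → C_1 sends each 2-simplex [p,q,r] to [q,r] − [p,r] + [p,q]. For instance
  ∂DGJ = GJ − DJ + DG,
  ∂FJL = JL − FL + FJ.
The resulting 24×16 matrix has rank 15, and its Smith normal form has invariant factors (1,1,1,1,1,1,1,1,1,1,1,1,1,1,1).

Computing H_k = (kernel of ∂_k) / (image of ∂_{k+1}):

  H_0: rank C_0 − rank ∂_1 = 8 − 7 = 1, and the invariant factors of ∂_1 are all 1, so H_0 ≅ Z.
  H_1: rank ker ∂_1 − rank ∂_2 = (24 − 7) − 15 = 2, and the invariant factors of ∂_2 are all 1, so H_1 ≅ Z^2.
  H_2: rank ker ∂_2 − rank ∂_3 = (16 − 15) − 0 = 1, and there is no ∂_3, so H_2 ≅ Z.

(K is a triangulation of the torus T^2.)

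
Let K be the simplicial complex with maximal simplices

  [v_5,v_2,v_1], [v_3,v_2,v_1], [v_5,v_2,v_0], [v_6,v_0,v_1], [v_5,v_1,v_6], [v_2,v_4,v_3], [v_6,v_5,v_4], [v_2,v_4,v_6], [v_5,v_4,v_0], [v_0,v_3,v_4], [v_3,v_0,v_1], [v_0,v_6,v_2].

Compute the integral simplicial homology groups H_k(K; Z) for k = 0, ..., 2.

Order the vertices as v_0 < v_1 < v_2 < v_3 < v_4 < v_5 < v_6. Listing each simplex with vertices in this order, K has dimension 2 with simplices:

  0-simplices (7): [v_0], [v_1], [v_2], [v_3], [v_4], [v_5], [v_6]
  1-simplices (18): (18 of them)
  2-simplices (12): (12 of them)

so the chain groups are C_0 ≅ Z^7, C_1 ≅ Z^18, C_2 ≅ Z^12.

The boundary map ∂_1: C_1 → C_0 is given by ∂[p,q] = [q] − [p]. For instance
  ∂[v_0,v_2] = [v_2] − [v_0].
The 7×18 boundary matrix has rank 6 and Smith normal form diag(1,1,1,1,1,1).

Boundary ∂_2: C_2 → C_1 maps a triangle to the signed sum of its edges. For instance
  ∂[v_4,v_5,v_6] = [v_5,v_6] − [v_4,v_6] + [v_4,v_5],
  ∂[v_2,v_4,v_6] = [v_4,v_6] − [v_2,v_6] + [v_2,v_4].
As a 18×12 matrix over Z this has rank 12, with invariant factors (1,1,1,1,1,1,1,1,1,1,1,2).

Computing H_k = (kernel of ∂_k) / (image of ∂_{k+1}):

  H_0: rank C_0 − rank ∂_1 = 7 − 6 = 1, and the invariant factors of ∂_1 are all 1, so H_0 ≅ Z.
  H_1: rank ker ∂_1 − rank ∂_2 = (18 − 6) − 12 = 0, and ∂_2 has invariant factor 2 > 1, so H_1 ≅ Z_2.
  H_2: rank ker ∂_2 − rank ∂_3 = (12 − 12) − 0 = 0, and there is no ∂_3, so H_2 ≅ 0.

As a check, the Euler characteristic is 7 − 18 + 12 = 1, which agrees with 1 − 0 + 0 = 1.
(K is a triangulation of the real projective plane RP^2.)

H_0 ≅ Z,  H_1 ≅ Z_2,  H_2 = 0.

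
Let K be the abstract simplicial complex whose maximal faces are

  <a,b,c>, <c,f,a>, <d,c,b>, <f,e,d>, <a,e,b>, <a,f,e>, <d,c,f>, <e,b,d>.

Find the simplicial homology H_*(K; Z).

Take the total order a < b < c < d < e < f on the vertex set. Then K (dimension 2) consists of the simplices:

  0-simplices (6): a, b, c, d, e, f
  1-simplices (12): ab, ac, ae, af, bc, bd, be, cd, cf, de, df, ef
  2-simplices (8): abc, abe, acf, aef, bcd, bde, cdf, def

Hence C_0 ≅ Z^6, C_1 ≅ Z^12, C_2 ≅ Z^8.

Boundary ∂_1: C_1 → C_0 maps an edge to its endpoints' difference, ∂[p,q] = q − p.
As a 6×12 matrix over Z this has rank 5, with invariant factors (1,1,1,1,1).

∂_2: C_2 → C_1 sends each 2-simplex [p,q,r] to [q,r] − [p,r] + [p,q]. For instance
  ∂cdf = df − cf + cd,
  ∂aef = ef − af + ae.
This gives a 12×8 integer matrix of rank 7; reducing to Smith normal form yields diagonal entries (1,1,1,1,1,1,1).

From H_k ≅ ker(∂_k) / im(∂_{k+1}) we obtain:

  H_0: rank C_0 − rank ∂_1 = 6 − 5 = 1, and the invariant factors of ∂_1 are all 1, so H_0 ≅ Z.
  H_1: rank ker ∂_1 − rank ∂_2 = (12 − 5) − 7 = 0, and the invariant factors of ∂_2 are all 1, so H_1 ≅ 0.
  H_2: rank ker ∂_2 − rank ∂_3 = (8 − 7) − 0 = 1, and there is no ∂_3, so H_2 ≅ Z.

H_0 = Z,  H_1 = 0,  H_2 = Z.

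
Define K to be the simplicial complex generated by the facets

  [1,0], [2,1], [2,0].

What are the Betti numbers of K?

b_0 = 1, b_1 = 1.

We work with the vertex ordering 0 < 1 < 2. The simplices of K, each written with vertices in increasing order, are:

  0-simplices (3): [0], [1], [2]
  1-simplices (3): [0,1], [0,2], [1,2]

Hence C_0 ≅ Z^3, C_1 ≅ Z^3.

The boundary map ∂_1: C_1 → C_0 is given by ∂[p,q] = [q] − [p]. For instance
  ∂[0,1] = [1] − [0].
The 3×3 boundary matrix has rank 2 and Smith normal form diag(1,1).

From H_k ≅ ker(∂_k) / im(∂_{k+1}) we obtain:

  H_0: rank C_0 − rank ∂_1 = 3 − 2 = 1, and the invariant factors of ∂_1 are all 1, so H_0 ≅ Z.
  H_1: rank ker ∂_1 − rank ∂_2 = (3 − 2) − 0 = 1, and there is no ∂_2, so H_1 ≅ Z.

Hence the Betti numbers are b_0 = 1, b_1 = 1.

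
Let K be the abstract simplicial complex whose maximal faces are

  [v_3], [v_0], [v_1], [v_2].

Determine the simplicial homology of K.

H_0 = Z^4.

Take the total order v_0 < v_1 < v_2 < v_3 on the vertex set. Then K (dimension 0) consists of the simplices:

  0-simplices (4): [v_0], [v_1], [v_2], [v_3]

giving chain groups C_0 ≅ Z^4.

Now H_k = ker ∂_k / im ∂_{k+1}, so:

  H_0: rank C_0 − rank ∂_1 = 4 − 0 = 4, and there is no ∂_1, so H_0 = Z^4.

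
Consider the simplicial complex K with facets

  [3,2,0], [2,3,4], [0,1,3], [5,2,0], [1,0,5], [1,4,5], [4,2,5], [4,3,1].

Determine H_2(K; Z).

H_2 = Z.

Fix the vertex order 0 < 1 < 2 < 3 < 4 < 5 and write every simplex with vertices in increasing order. Then dim K = 2 and the simplices of K are:

  0-simplices (6): [0], [1], [2], [3], [4], [5]
  1-simplices (12): [0,1], [0,2], [0,3], [0,5], [1,3], [1,4], [1,5], [2,3], [2,4], [2,5], [3,4], [4,5]
  2-simplices (8): [0,1,3], [0,1,5], [0,2,3], [0,2,5], [1,3,4], [1,4,5], [2,3,4], [2,4,5]

giving chain groups C_0 ≅ Z^6, C_1 ≅ Z^12, C_2 ≅ Z^8.

∂_1: C_1 → C_0 maps an edge to its endpoints' difference, ∂[p,q] = q − p.
The resulting 6×12 matrix has rank 5, and its Smith normal form has invariant factors (1,1,1,1,1).

The boundary map ∂_2: C_2 → C_1 maps a triangle to the signed sum of its edges. For instance
  ∂[1,4,5] = [4,5] − [1,5] + [1,4],
  ∂[0,1,5] = [1,5] − [0,5] + [0,1].
The 12×8 boundary matrix has rank 7 and Smith normal form diag(1,1,1,1,1,1,1).

Reading off H_k = ker ∂_k / im ∂_{k+1}:

  H_2: rank ker ∂_2 − rank ∂_3 = (8 − 7) − 0 = 1, and there is no ∂_3, so H_2 ≅ Z.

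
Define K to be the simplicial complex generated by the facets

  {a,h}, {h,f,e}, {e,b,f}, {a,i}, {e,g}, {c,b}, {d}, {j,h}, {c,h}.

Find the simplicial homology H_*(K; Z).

H_0 = Z^2,  H_1 = Z,  H_2 = 0.

Order the vertices as a < b < c < d < e < f < g < h < i < j. Listing each simplex with vertices in this order, K has dimension 2 with simplices:

  0-simplices (10): a, b, c, d, e, f, g, h, i, j
  1-simplices (11): ah, ai, bc, be, bf, ch, ef, eg, eh, fh, hj
  2-simplices (2): bef, efh

so the chain groups are C_0 ≅ Z^10, C_1 ≅ Z^11, C_2 ≅ Z^2.

The boundary map ∂_1: C_1 → C_0 is given by ∂[p,q] = [q] − [p]. For instance
  ∂hj = j − h.
As a 10×11 matrix over Z this has rank 8, with invariant factors (1,1,1,1,1,1,1,1).

∂_2: C_2 → C_1 maps a triangle to the signed sum of its edges. For instance
  ∂efh = fh − eh + ef,
  ∂bef = ef − bf + be.
The resulting 11×2 matrix has rank 2, and its Smith normal form has invariant factors (1,1).

From H_k ≅ ker(∂_k) / im(∂_{k+1}) we obtain:

  H_0: rank C_0 − rank ∂_1 = 10 − 8 = 2, and the invariant factors of ∂_1 are all 1, so H_0 ≅ Z^2.
  H_1: rank ker ∂_1 − rank ∂_2 = (11 − 8) − 2 = 1, and the invariant factors of ∂_2 are all 1, so H_1 ≅ Z.
  H_2: rank ker ∂_2 − rank ∂_3 = (2 − 2) − 0 = 0, and there is no ∂_3, so H_2 ≅ 0.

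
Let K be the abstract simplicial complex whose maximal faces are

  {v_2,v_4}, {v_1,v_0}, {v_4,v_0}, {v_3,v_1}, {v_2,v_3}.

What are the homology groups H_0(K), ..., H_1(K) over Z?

Order the vertices as v_0 < v_1 < v_2 < v_3 < v_4. Listing each simplex with vertices in this order, K has dimension 1 with simplices:

  0-simplices (5): [v_0], [v_1], [v_2], [v_3], [v_4]
  1-simplices (5): [v_0,v_1], [v_0,v_4], [v_1,v_3], [v_2,v_3], [v_2,v_4]

giving chain groups C_0 ≅ Z^5, C_1 ≅ Z^5.

Boundary ∂_1: C_1 → C_0 sends each edge [p,q] (with p < q) to q − p. For instance
  ∂[v_2,v_4] = [v_4] − [v_2].
As a 5×5 matrix over Z this has rank 4, with invariant factors (1,1,1,1).

Computing H_k = (kernel of ∂_k) / (image of ∂_{k+1}):

  H_0: rank C_0 − rank ∂_1 = 5 − 4 = 1, and the invariant factors of ∂_1 are all 1, so H_0 ≅ Z.
  H_1: rank ker ∂_1 − rank ∂_2 = (5 − 4) − 0 = 1, and there is no ∂_2, so H_1 ≅ Z.

As a check, the Euler characteristic is 5 − 5 = 0, which agrees with 1 − 1 = 0.
(K is a triangulation of the circle S^1.)

H_0 = Z,  H_1 = Z.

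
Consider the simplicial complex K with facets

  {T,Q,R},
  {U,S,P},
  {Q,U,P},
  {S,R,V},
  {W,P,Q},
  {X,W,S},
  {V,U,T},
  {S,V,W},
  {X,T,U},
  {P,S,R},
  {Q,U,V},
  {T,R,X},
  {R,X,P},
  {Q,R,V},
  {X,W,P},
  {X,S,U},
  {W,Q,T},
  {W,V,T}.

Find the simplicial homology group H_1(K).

We work with the vertex ordering P < Q < R < S < T < U < V < W < X. The simplices of K, each written with vertices in increasing order, are:

  0-simplices (9): P, Q, R, S, T, U, V, W, X
  1-simplices (27): PQ, PR, PS, PU, PW, PX, QR, QT, QU, QV, QW, RS, RT, RV, RX, SU, SV, SW, SX, TU, TV, TW, TX, UV, UX, VW, WX
  2-simplices (18): PQU, PQW, PRS, PRX, PSU, PWX, QRT, QRV, QTW, QUV, RSV, RTX, SUX, SVW, SWX, TUV, TUX, TVW

Hence C_0 ≅ Z^9, C_1 ≅ Z^27, C_2 ≅ Z^18.

The boundary map ∂_1: C_1 → C_0 sends each edge [p,q] (with p < q) to q − p.
As a 9×27 matrix over Z this has rank 8, with invariant factors (1,1,1,1,1,1,1,1).

The boundary map ∂_2: C_2 → C_1 acts by ∂[p,q,r] = [q,r] − [p,r] + [p,q]. For instance
  ∂QRT = RT − QT + QR,
  ∂PWX = WX − PX + PW.
The resulting 27×18 matrix has rank 18, and its Smith normal form has invariant factors (1,1,1,1,1,1,1,1,1,1,1,1,1,1,1,1,1,2).

Computing H_k = (kernel of ∂_k) / (image of ∂_{k+1}):

  H_1: rank ker ∂_1 − rank ∂_2 = (27 − 8) − 18 = 1, and ∂_2 has invariant factor 2 > 1, so H_1 ≅ Z ⊕ Z/2Z.

H_1 ≅ Z ⊕ Z/2Z.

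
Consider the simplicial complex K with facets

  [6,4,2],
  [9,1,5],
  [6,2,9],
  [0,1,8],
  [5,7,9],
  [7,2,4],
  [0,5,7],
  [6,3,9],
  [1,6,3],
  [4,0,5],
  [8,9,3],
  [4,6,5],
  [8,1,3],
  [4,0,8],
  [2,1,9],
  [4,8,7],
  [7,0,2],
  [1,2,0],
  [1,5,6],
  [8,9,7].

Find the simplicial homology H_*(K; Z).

H_0 = Z,  H_1 = Z ⊕ Z/2Z,  H_2 = 0.

Fix the vertex order 0 < 1 < 2 < 3 < 4 < 5 < 6 < 7 < 8 < 9 and write every simplex with vertices in increasing order. Then dim K = 2 and the simplices of K are:

  0-simplices (10): [0], [1], [2], [3], [4], [5], [6], [7], [8], [9]
  1-simplices (30): (30 of them)
  2-simplices (20): (20 of them)

so the chain groups are C_0 ≅ Z^10, C_1 ≅ Z^30, C_2 ≅ Z^20.

∂_1: C_1 → C_0 maps an edge to its endpoints' difference, ∂[p,q] = q − p. For instance
  ∂[4,7] = [7] − [4].
The 10×30 boundary matrix has rank 9 and Smith normal form diag(1,1,1,1,1,1,1,1,1).

Boundary ∂_2: C_2 → C_1 sends each 2-simplex [p,q,r] to [q,r] − [p,r] + [p,q]. For instance
  ∂[0,4,8] = [4,8] − [0,8] + [0,4],
  ∂[2,4,7] = [4,7] − [2,7] + [2,4].
As a 30×20 matrix over Z this has rank 20, with invariant factors (1,1,1,1,1,1,1,1,1,1,1,1,1,1,1,1,1,1,1,2).

Reading off H_k = ker ∂_k / im ∂_{k+1}:

  H_0: rank C_0 − rank ∂_1 = 10 − 9 = 1, and the invariant factors of ∂_1 are all 1, so H_0 ≅ Z.
  H_1: rank ker ∂_1 − rank ∂_2 = (30 − 9) − 20 = 1, and ∂_2 has invariant factor 2 > 1, so H_1 ≅ Z ⊕ Z/2Z.
  H_2: rank ker ∂_2 − rank ∂_3 = (20 − 20) − 0 = 0, and there is no ∂_3, so H_2 ≅ 0.

As a check, the Euler characteristic is 10 − 30 + 20 = 0, which agrees with 1 − 1 + 0 = 0.
(K is a triangulation of the Klein bottle.)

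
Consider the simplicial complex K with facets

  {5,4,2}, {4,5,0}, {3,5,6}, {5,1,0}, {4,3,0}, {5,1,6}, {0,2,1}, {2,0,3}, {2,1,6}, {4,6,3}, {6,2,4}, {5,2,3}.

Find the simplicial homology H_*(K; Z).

H_0 ≅ Z,  H_1 ≅ Z/2Z,  H_2 = 0.

K has 7 vertices, 18 edges, 12 triangles.
rank ∂_0 = 0, rank ∂_1 = 6 ⇒ b_0 = 7 − 0 − 6 = 1; all invariant factors of ∂_1 are 1 so no torsion. So H_0 = Z.
rank ∂_1 = 6, rank ∂_2 = 12 ⇒ b_1 = 18 − 6 − 12 = 0; ∂_2 has invariant factor(s) [2] giving torsion. So H_1 = Z/2Z.
rank ∂_2 = 12, rank ∂_3 = 0 ⇒ b_2 = 12 − 12 − 0 = 0. So H_2 = 0.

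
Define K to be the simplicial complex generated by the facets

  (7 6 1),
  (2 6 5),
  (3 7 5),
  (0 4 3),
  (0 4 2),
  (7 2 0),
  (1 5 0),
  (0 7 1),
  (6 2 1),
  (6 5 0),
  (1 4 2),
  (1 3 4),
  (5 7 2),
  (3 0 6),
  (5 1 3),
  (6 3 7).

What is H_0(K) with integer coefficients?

Order the vertices as 0 < 1 < 2 < 3 < 4 < 5 < 6 < 7. Listing each simplex with vertices in this order, K has dimension 2 with simplices:

  0-simplices (8): [0], [1], [2], [3], [4], [5], [6], [7]
  1-simplices (24): (24 of them)
  2-simplices (16): [0,1,5], [0,1,7], [0,2,4], [0,2,7], [0,3,4], [0,3,6], [0,5,6], [1,2,4], [1,2,6], [1,3,4], [1,3,5], [1,6,7], [2,5,6], [2,5,7], [3,5,7], [3,6,7]

so the chain groups are C_0 ≅ Z^8, C_1 ≅ Z^24, C_2 ≅ Z^16.

∂_1: C_1 → C_0 maps an edge to its endpoints' difference, ∂[p,q] = q − p. For instance
  ∂[1,6] = [6] − [1].
The 8×24 boundary matrix has rank 7 and Smith normal form diag(1,1,1,1,1,1,1).

The boundary map ∂_2: C_2 → C_1 maps a triangle to the signed sum of its edges. For instance
  ∂[1,2,4] = [2,4] − [1,4] + [1,2],
  ∂[0,2,7] = [2,7] − [0,7] + [0,2].
The resulting 24×16 matrix has rank 15, and its Smith normal form has invariant factors (1,1,1,1,1,1,1,1,1,1,1,1,1,1,1).

From H_k ≅ ker(∂_k) / im(∂_{k+1}) we obtain:

  H_0: rank C_0 − rank ∂_1 = 8 − 7 = 1, and the invariant factors of ∂_1 are all 1, so H_0 = Z.

H_0 ≅ Z.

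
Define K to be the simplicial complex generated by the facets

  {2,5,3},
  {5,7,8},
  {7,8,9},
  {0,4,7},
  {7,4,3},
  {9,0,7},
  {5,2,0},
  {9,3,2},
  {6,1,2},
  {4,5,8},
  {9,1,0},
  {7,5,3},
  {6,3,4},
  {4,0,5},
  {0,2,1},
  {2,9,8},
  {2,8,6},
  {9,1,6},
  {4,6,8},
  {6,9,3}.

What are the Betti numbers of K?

We work with the vertex ordering 0 < 1 < 2 < 3 < 4 < 5 < 6 < 7 < 8 < 9. The simplices of K, each written with vertices in increasing order, are:

  0-simplices (10): [0], [1], [2], [3], [4], [5], [6], [7], [8], [9]
  1-simplices (30): (30 of them)
  2-simplices (20): (20 of them)

giving chain groups C_0 ≅ Z^10, C_1 ≅ Z^30, C_2 ≅ Z^20.

Boundary ∂_1: C_1 → C_0 is given by ∂[p,q] = [q] − [p].
As a 10×30 matrix over Z this has rank 9, with invariant factors (1,1,1,1,1,1,1,1,1).

∂_2: C_2 → C_1 sends each 2-simplex [p,q,r] to [q,r] − [p,r] + [p,q]. For instance
  ∂[5,7,8] = [7,8] − [5,8] + [5,7],
  ∂[0,7,9] = [7,9] − [0,9] + [0,7].
This gives a 30×20 integer matrix of rank 20; reducing to Smith normal form yields diagonal entries (1,1,1,1,1,1,1,1,1,1,1,1,1,1,1,1,1,1,1,2).

Now H_k = ker ∂_k / im ∂_{k+1}, so:

  H_0: rank C_0 − rank ∂_1 = 10 − 9 = 1, and the invariant factors of ∂_1 are all 1, so H_0 ≅ Z.
  H_1: rank ker ∂_1 − rank ∂_2 = (30 − 9) − 20 = 1, and ∂_2 has invariant factor 2 > 1, so H_1 ≅ Z ⊕ Z_2.
  H_2: rank ker ∂_2 − rank ∂_3 = (20 − 20) − 0 = 0, and there is no ∂_3, so H_2 ≅ 0.

Hence the Betti numbers are b_0 = 1, b_1 = 1, b_2 = 0.

b_0 = 1, b_1 = 1, b_2 = 0.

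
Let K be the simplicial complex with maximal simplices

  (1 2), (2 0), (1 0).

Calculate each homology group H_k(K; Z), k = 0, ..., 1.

H_0 = Z,  H_1 = Z.

Fix the vertex order 0 < 1 < 2 and write every simplex with vertices in increasing order. Then dim K = 1 and the simplices of K are:

  0-simplices (3): [0], [1], [2]
  1-simplices (3): [0,1], [0,2], [1,2]

Hence C_0 ≅ Z^3, C_1 ≅ Z^3.

Boundary ∂_1: C_1 → C_0 is given by ∂[p,q] = [q] − [p]. For instance
  ∂[0,2] = [2] − [0].
This gives a 3×3 integer matrix of rank 2; reducing to Smith normal form yields diagonal entries (1,1).

Reading off H_k = ker ∂_k / im ∂_{k+1}:

  H_0: rank C_0 − rank ∂_1 = 3 − 2 = 1, and the invariant factors of ∂_1 are all 1, so H_0 ≅ Z.
  H_1: rank ker ∂_1 − rank ∂_2 = (3 − 2) − 0 = 1, and there is no ∂_2, so H_1 ≅ Z.

As a check, the Euler characteristic is 3 − 3 = 0, which agrees with 1 − 1 = 0.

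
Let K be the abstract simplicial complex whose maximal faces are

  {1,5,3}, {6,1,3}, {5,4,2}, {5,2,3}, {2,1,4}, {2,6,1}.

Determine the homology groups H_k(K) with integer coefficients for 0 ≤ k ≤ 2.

Fix the vertex order 1 < 2 < 3 < 4 < 5 < 6 and write every simplex with vertices in increasing order. Then dim K = 2 and the simplices of K are:

  0-simplices (6): [1], [2], [3], [4], [5], [6]
  1-simplices (12): [1,2], [1,3], [1,4], [1,5], [1,6], [2,3], [2,4], [2,5], [2,6], [3,5], [3,6], [4,5]
  2-simplices (6): [1,2,4], [1,2,6], [1,3,5], [1,3,6], [2,3,5], [2,4,5]

Hence C_0 ≅ Z^6, C_1 ≅ Z^12, C_2 ≅ Z^6.

∂_1: C_1 → C_0 maps an edge to its endpoints' difference, ∂[p,q] = q − p. For instance
  ∂[2,3] = [3] − [2].
As a 6×12 matrix over Z this has rank 5, with invariant factors (1,1,1,1,1).

Boundary ∂_2: C_2 → C_1 acts by ∂[p,q,r] = [q,r] − [p,r] + [p,q]. For instance
  ∂[1,3,6] = [3,6] − [1,6] + [1,3],
  ∂[2,3,5] = [3,5] − [2,5] + [2,3].
As a 12×6 matrix over Z this has rank 6, with invariant factors (1,1,1,1,1,1).

Now H_k = ker ∂_k / im ∂_{k+1}, so:

  H_0: rank C_0 − rank ∂_1 = 6 − 5 = 1, and the invariant factors of ∂_1 are all 1, so H_0 = Z.
  H_1: rank ker ∂_1 − rank ∂_2 = (12 − 5) − 6 = 1, and the invariant factors of ∂_2 are all 1, so H_1 = Z.
  H_2: rank ker ∂_2 − rank ∂_3 = (6 − 6) − 0 = 0, and there is no ∂_3, so H_2 = 0.

(K is a triangulation of the cylinder S^1 x I.)

H_0 ≅ Z,  H_1 ≅ Z,  H_2 = 0.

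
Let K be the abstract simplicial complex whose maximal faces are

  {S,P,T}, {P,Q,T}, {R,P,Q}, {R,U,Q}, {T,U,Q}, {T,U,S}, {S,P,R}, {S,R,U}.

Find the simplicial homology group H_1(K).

H_1 ≅ 0.

Order the vertices as P < Q < R < S < T < U. Listing each simplex with vertices in this order, K has dimension 2 with simplices:

  0-simplices (6): P, Q, R, S, T, U
  1-simplices (12): PQ, PR, PS, PT, QR, QT, QU, RS, RU, ST, SU, TU
  2-simplices (8): PQR, PQT, PRS, PST, QRU, QTU, RSU, STU

Hence C_0 ≅ Z^6, C_1 ≅ Z^12, C_2 ≅ Z^8.

The boundary map ∂_1: C_1 → C_0 maps an edge to its endpoints' difference, ∂[p,q] = q − p.
As a 6×12 matrix over Z this has rank 5, with invariant factors (1,1,1,1,1).

∂_2: C_2 → C_1 maps a triangle to the signed sum of its edges. For instance
  ∂STU = TU − SU + ST,
  ∂RSU = SU − RU + RS.
The 12×8 boundary matrix has rank 7 and Smith normal form diag(1,1,1,1,1,1,1).

From H_k ≅ ker(∂_k) / im(∂_{k+1}) we obtain:

  H_1: rank ker ∂_1 − rank ∂_2 = (12 − 5) − 7 = 0, and the invariant factors of ∂_2 are all 1, so H_1 = 0.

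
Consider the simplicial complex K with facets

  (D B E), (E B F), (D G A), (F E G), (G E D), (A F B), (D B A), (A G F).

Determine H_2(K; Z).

H_2 ≅ Z.

Take the total order A < B < D < E < F < G on the vertex set. Then K (dimension 2) consists of the simplices:

  0-simplices (6): A, B, D, E, F, G
  1-simplices (12): AB, AD, AF, AG, BD, BE, BF, DE, DG, EF, EG, FG
  2-simplices (8): ABD, ABF, ADG, AFG, BDE, BEF, DEG, EFG

giving chain groups C_0 ≅ Z^6, C_1 ≅ Z^12, C_2 ≅ Z^8.

Boundary ∂_1: C_1 → C_0 sends each edge [p,q] (with p < q) to q − p.
As a 6×12 matrix over Z this has rank 5, with invariant factors (1,1,1,1,1).

The boundary map ∂_2: C_2 → C_1 maps a triangle to the signed sum of its edges. For instance
  ∂ABF = BF − AF + AB,
  ∂AFG = FG − AG + AF.
As a 12×8 matrix over Z this has rank 7, with invariant factors (1,1,1,1,1,1,1).

Reading off H_k = ker ∂_k / im ∂_{k+1}:

  H_2: rank ker ∂_2 − rank ∂_3 = (8 − 7) − 0 = 1, and there is no ∂_3, so H_2 ≅ Z.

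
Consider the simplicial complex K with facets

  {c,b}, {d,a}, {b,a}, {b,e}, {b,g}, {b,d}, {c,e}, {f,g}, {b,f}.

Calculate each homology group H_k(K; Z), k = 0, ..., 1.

H_0 = Z,  H_1 = Z^3.

Fix the vertex order a < b < c < d < e < f < g and write every simplex with vertices in increasing order. Then dim K = 1 and the simplices of K are:

  0-simplices (7): a, b, c, d, e, f, g
  1-simplices (9): ab, ad, bc, bd, be, bf, bg, ce, fg

giving chain groups C_0 ≅ Z^7, C_1 ≅ Z^9.

The boundary map ∂_1: C_1 → C_0 maps an edge to its endpoints' difference, ∂[p,q] = q − p. For instance
  ∂be = e − b.
As a 7×9 matrix over Z this has rank 6, with invariant factors (1,1,1,1,1,1).

Reading off H_k = ker ∂_k / im ∂_{k+1}:

  H_0: rank C_0 − rank ∂_1 = 7 − 6 = 1, and the invariant factors of ∂_1 are all 1, so H_0 = Z.
  H_1: rank ker ∂_1 − rank ∂_2 = (9 − 6) − 0 = 3, and there is no ∂_2, so H_1 = Z^3.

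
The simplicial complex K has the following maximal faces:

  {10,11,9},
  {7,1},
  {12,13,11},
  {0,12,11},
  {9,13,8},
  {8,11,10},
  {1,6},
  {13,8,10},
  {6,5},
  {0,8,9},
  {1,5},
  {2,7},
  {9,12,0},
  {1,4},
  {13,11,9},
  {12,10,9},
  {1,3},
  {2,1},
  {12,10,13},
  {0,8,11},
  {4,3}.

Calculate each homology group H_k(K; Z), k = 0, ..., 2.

We work with the vertex ordering 0 < 1 < 2 < 3 < 4 < 5 < 6 < 7 < 8 < 9 < 10 < 11 < 12 < 13. The simplices of K, each written with vertices in increasing order, are:

  0-simplices (14): [0], [1], [2], [3], [4], [5], [6], [7], [8], [9], [10], [11], [12], [13]
  1-simplices (27): (27 of them)
  2-simplices (12): [0,8,9], [0,8,11], [0,9,12], [0,11,12], [8,9,13], [8,10,11], [8,10,13], [9,10,11], [9,10,12], [9,11,13], [10,12,13], [11,12,13]

so the chain groups are C_0 ≅ Z^14, C_1 ≅ Z^27, C_2 ≅ Z^12.

The boundary map ∂_1: C_1 → C_0 is given by ∂[p,q] = [q] − [p]. For instance
  ∂[3,4] = [4] − [3].
As a 14×27 matrix over Z this has rank 12, with invariant factors (1,1,1,1,1,1,1,1,1,1,1,1).

∂_2: C_2 → C_1 sends each 2-simplex [p,q,r] to [q,r] − [p,r] + [p,q]. For instance
  ∂[9,11,13] = [11,13] − [9,13] + [9,11],
  ∂[0,8,11] = [8,11] − [0,11] + [0,8].
As a 27×12 matrix over Z this has rank 12, with invariant factors (1,1,1,1,1,1,1,1,1,1,1,2).

Reading off H_k = ker ∂_k / im ∂_{k+1}:

  H_0: rank C_0 − rank ∂_1 = 14 − 12 = 2, and the invariant factors of ∂_1 are all 1, so H_0 = Z^2.
  H_1: rank ker ∂_1 − rank ∂_2 = (27 − 12) − 12 = 3, and ∂_2 has invariant factor 2 > 1, so H_1 = Z^3 ⊕ Z_2.
  H_2: rank ker ∂_2 − rank ∂_3 = (12 − 12) − 0 = 0, and there is no ∂_3, so H_2 = 0.

As a check, the Euler characteristic is 14 − 27 + 12 = -1, which agrees with 2 − 3 + 0 = -1.

H_0 ≅ Z^2,  H_1 ≅ Z^3 ⊕ Z_2,  H_2 = 0.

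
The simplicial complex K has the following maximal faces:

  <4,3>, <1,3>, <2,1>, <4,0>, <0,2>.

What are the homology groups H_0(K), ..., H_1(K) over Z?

H_0 ≅ Z,  H_1 ≅ Z.

K has 5 vertices, 5 edges.
rank ∂_0 = 0, rank ∂_1 = 4 ⇒ b_0 = 5 − 0 − 4 = 1; all invariant factors of ∂_1 are 1 so no torsion. So H_0 = Z.
rank ∂_1 = 4, rank ∂_2 = 0 ⇒ b_1 = 5 − 4 − 0 = 1. So H_1 = Z.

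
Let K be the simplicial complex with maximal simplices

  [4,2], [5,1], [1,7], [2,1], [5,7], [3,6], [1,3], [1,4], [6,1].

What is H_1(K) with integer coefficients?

Order the vertices as 1 < 2 < 3 < 4 < 5 < 6 < 7. Listing each simplex with vertices in this order, K has dimension 1 with simplices:

  0-simplices (7): [1], [2], [3], [4], [5], [6], [7]
  1-simplices (9): [1,2], [1,3], [1,4], [1,5], [1,6], [1,7], [2,4], [3,6], [5,7]

so the chain groups are C_0 ≅ Z^7, C_1 ≅ Z^9.

Boundary ∂_1: C_1 → C_0 maps an edge to its endpoints' difference, ∂[p,q] = q − p. For instance
  ∂[2,4] = [4] − [2].
As a 7×9 matrix over Z this has rank 6, with invariant factors (1,1,1,1,1,1).

Computing H_k = (kernel of ∂_k) / (image of ∂_{k+1}):

  H_1: rank ker ∂_1 − rank ∂_2 = (9 − 6) − 0 = 3, and there is no ∂_2, so H_1 ≅ Z^3.

(K is a triangulation of a wedge of 3 circles.)

H_1 = Z^3.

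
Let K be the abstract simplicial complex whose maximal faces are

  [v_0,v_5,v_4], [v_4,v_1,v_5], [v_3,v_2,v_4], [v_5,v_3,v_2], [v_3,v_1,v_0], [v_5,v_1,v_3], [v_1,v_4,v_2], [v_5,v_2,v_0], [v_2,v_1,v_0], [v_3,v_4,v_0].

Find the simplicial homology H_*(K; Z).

Take the total order v_0 < v_1 < v_2 < v_3 < v_4 < v_5 on the vertex set. Then K (dimension 2) consists of the simplices:

  0-simplices (6): [v_0], [v_1], [v_2], [v_3], [v_4], [v_5]
  1-simplices (15): (15 of them)
  2-simplices (10): [v_0,v_1,v_2], [v_0,v_1,v_3], [v_0,v_2,v_5], [v_0,v_3,v_4], [v_0,v_4,v_5], [v_1,v_2,v_4], [v_1,v_3,v_5], [v_1,v_4,v_5], [v_2,v_3,v_4], [v_2,v_3,v_5]

giving chain groups C_0 ≅ Z^6, C_1 ≅ Z^15, C_2 ≅ Z^10.

∂_1: C_1 → C_0 is given by ∂[p,q] = [q] − [p]. For instance
  ∂[v_3,v_4] = [v_4] − [v_3].
The resulting 6×15 matrix has rank 5, and its Smith normal form has invariant factors (1,1,1,1,1).

∂_2: C_2 → C_1 maps a triangle to the signed sum of its edges. For instance
  ∂[v_1,v_4,v_5] = [v_4,v_5] − [v_1,v_5] + [v_1,v_4],
  ∂[v_0,v_1,v_3] = [v_1,v_3] − [v_0,v_3] + [v_0,v_1].
As a 15×10 matrix over Z this has rank 10, with invariant factors (1,1,1,1,1,1,1,1,1,2).

Computing H_k = (kernel of ∂_k) / (image of ∂_{k+1}):

  H_0: rank C_0 − rank ∂_1 = 6 − 5 = 1, and the invariant factors of ∂_1 are all 1, so H_0 = Z.
  H_1: rank ker ∂_1 − rank ∂_2 = (15 − 5) − 10 = 0, and ∂_2 has invariant factor 2 > 1, so H_1 = Z_2.
  H_2: rank ker ∂_2 − rank ∂_3 = (10 − 10) − 0 = 0, and there is no ∂_3, so H_2 = 0.

(K is a triangulation of the real projective plane RP^2.)

H_0 ≅ Z,  H_1 ≅ Z_2,  H_2 = 0.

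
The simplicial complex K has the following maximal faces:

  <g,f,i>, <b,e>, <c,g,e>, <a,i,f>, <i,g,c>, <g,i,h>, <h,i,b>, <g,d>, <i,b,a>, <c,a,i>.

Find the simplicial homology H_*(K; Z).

Order the vertices as a < b < c < d < e < f < g < h < i. Listing each simplex with vertices in this order, K has dimension 2 with simplices:

  0-simplices (9): a, b, c, d, e, f, g, h, i
  1-simplices (17): ab, ac, af, ai, be, bh, bi, ce, cg, ci, dg, eg, fg, fi, gh, gi, hi
  2-simplices (8): abi, aci, afi, bhi, ceg, cgi, fgi, ghi

Hence C_0 ≅ Z^9, C_1 ≅ Z^17, C_2 ≅ Z^8.

The boundary map ∂_1: C_1 → C_0 maps an edge to its endpoints' difference, ∂[p,q] = q − p. For instance
  ∂bi = i − b.
This gives a 9×17 integer matrix of rank 8; reducing to Smith normal form yields diagonal entries (1,1,1,1,1,1,1,1).

The boundary map ∂_2: C_2 → C_1 sends each 2-simplex [p,q,r] to [q,r] − [p,r] + [p,q]. For instance
  ∂afi = fi − ai + af,
  ∂ghi = hi − gi + gh.
This gives a 17×8 integer matrix of rank 8; reducing to Smith normal form yields diagonal entries (1,1,1,1,1,1,1,1).

From H_k ≅ ker(∂_k) / im(∂_{k+1}) we obtain:

  H_0: rank C_0 − rank ∂_1 = 9 − 8 = 1, and the invariant factors of ∂_1 are all 1, so H_0 = Z.
  H_1: rank ker ∂_1 − rank ∂_2 = (17 − 8) − 8 = 1, and the invariant factors of ∂_2 are all 1, so H_1 = Z.
  H_2: rank ker ∂_2 − rank ∂_3 = (8 − 8) − 0 = 0, and there is no ∂_3, so H_2 = 0.

As a check, the Euler characteristic is 9 − 17 + 8 = 0, which agrees with 1 − 1 + 0 = 0.

H_0 ≅ Z,  H_1 ≅ Z,  H_2 = 0.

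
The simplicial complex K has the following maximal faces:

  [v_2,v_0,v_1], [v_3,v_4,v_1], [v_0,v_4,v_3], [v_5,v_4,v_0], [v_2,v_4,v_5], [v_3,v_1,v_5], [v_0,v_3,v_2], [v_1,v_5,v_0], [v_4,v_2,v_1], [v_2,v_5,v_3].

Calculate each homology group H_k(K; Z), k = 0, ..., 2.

H_0 ≅ Z,  H_1 ≅ Z/2,  H_2 = 0.

Order the vertices as v_0 < v_1 < v_2 < v_3 < v_4 < v_5. Listing each simplex with vertices in this order, K has dimension 2 with simplices:

  0-simplices (6): [v_0], [v_1], [v_2], [v_3], [v_4], [v_5]
  1-simplices (15): (15 of them)
  2-simplices (10): [v_0,v_1,v_2], [v_0,v_1,v_5], [v_0,v_2,v_3], [v_0,v_3,v_4], [v_0,v_4,v_5], [v_1,v_2,v_4], [v_1,v_3,v_4], [v_1,v_3,v_5], [v_2,v_3,v_5], [v_2,v_4,v_5]

giving chain groups C_0 ≅ Z^6, C_1 ≅ Z^15, C_2 ≅ Z^10.

Boundary ∂_1: C_1 → C_0 is given by ∂[p,q] = [q] − [p].
The 6×15 boundary matrix has rank 5 and Smith normal form diag(1,1,1,1,1).

∂_2: C_2 → C_1 sends each 2-simplex [p,q,r] to [q,r] − [p,r] + [p,q]. For instance
  ∂[v_0,v_1,v_2] = [v_1,v_2] − [v_0,v_2] + [v_0,v_1],
  ∂[v_0,v_1,v_5] = [v_1,v_5] − [v_0,v_5] + [v_0,v_1].
The resulting 15×10 matrix has rank 10, and its Smith normal form has invariant factors (1,1,1,1,1,1,1,1,1,2).

Reading off H_k = ker ∂_k / im ∂_{k+1}:

  H_0: rank C_0 − rank ∂_1 = 6 − 5 = 1, and the invariant factors of ∂_1 are all 1, so H_0 = Z.
  H_1: rank ker ∂_1 − rank ∂_2 = (15 − 5) − 10 = 0, and ∂_2 has invariant factor 2 > 1, so H_1 = Z/2.
  H_2: rank ker ∂_2 − rank ∂_3 = (10 − 10) − 0 = 0, and there is no ∂_3, so H_2 = 0.

As a check, the Euler characteristic is 6 − 15 + 10 = 1, which agrees with 1 − 0 + 0 = 1.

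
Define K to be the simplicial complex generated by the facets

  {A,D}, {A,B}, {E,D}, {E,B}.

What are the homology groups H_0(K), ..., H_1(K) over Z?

We work with the vertex ordering A < B < D < E. The simplices of K, each written with vertices in increasing order, are:

  0-simplices (4): A, B, D, E
  1-simplices (4): AB, AD, BE, DE

Hence C_0 ≅ Z^4, C_1 ≅ Z^4.

Boundary ∂_1: C_1 → C_0 sends each edge [p,q] (with p < q) to q − p.
The 4×4 boundary matrix has rank 3 and Smith normal form diag(1,1,1).

From H_k ≅ ker(∂_k) / im(∂_{k+1}) we obtain:

  H_0: rank C_0 − rank ∂_1 = 4 − 3 = 1, and the invariant factors of ∂_1 are all 1, so H_0 = Z.
  H_1: rank ker ∂_1 − rank ∂_2 = (4 − 3) − 0 = 1, and there is no ∂_2, so H_1 = Z.

H_0 ≅ Z,  H_1 ≅ Z.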